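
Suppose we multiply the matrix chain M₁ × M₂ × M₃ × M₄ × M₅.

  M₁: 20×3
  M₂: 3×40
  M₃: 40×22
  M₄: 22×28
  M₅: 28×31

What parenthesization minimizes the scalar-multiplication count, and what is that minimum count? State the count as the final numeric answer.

Adjacent pairs: M₁M₂ = 20·3·40 = 2400; M₂M₃ = 3·40·22 = 2640; M₃M₄ = 40·22·28 = 24640; M₄M₅ = 22·28·31 = 19096.
Length 3: M₁..M₃: k=1: 0+2640+20·3·22=3960; k=2: 2400+0+20·40·22=20000 → min 3960 | M₂..M₄: k=2: 0+24640+3·40·28=28000; k=3: 2640+0+3·22·28=4488 → min 4488 | M₃..M₅: k=3: 0+19096+40·22·31=46376; k=4: 24640+0+40·28·31=59360 → min 46376.
Length 4: M₁..M₄: k=1: 0+4488+20·3·28=6168; k=2: 2400+24640+20·40·28=49440; k=3: 3960+0+20·22·28=16280 → min 6168 | M₂..M₅: k=2: 0+46376+3·40·31=50096; k=3: 2640+19096+3·22·31=23782; k=4: 4488+0+3·28·31=7092 → min 7092.
Length 5: M₁..M₅: k=1: 0+7092+20·3·31=8952; k=2: 2400+46376+20·40·31=73576; k=3: 3960+19096+20·22·31=36696; k=4: 6168+0+20·28·31=23528 → min 8952.
Optimal parenthesization: (M₁ × (((M₂ × M₃) × M₄) × M₅)) with cost 8952.

8952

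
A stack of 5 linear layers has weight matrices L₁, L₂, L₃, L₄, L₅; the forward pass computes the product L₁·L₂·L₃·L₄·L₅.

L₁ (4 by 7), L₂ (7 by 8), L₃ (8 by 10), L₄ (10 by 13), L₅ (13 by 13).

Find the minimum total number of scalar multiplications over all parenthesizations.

1740

Adjacent pairs: L₁L₂ = 4·7·8 = 224; L₂L₃ = 7·8·10 = 560; L₃L₄ = 8·10·13 = 1040; L₄L₅ = 10·13·13 = 1690.
Length 3: L₁..L₃: k=1: 0+560+4·7·10=840; k=2: 224+0+4·8·10=544 → min 544 | L₂..L₄: k=2: 0+1040+7·8·13=1768; k=3: 560+0+7·10·13=1470 → min 1470 | L₃..L₅: k=3: 0+1690+8·10·13=2730; k=4: 1040+0+8·13·13=2392 → min 2392.
Length 4: L₁..L₄: k=1: 0+1470+4·7·13=1834; k=2: 224+1040+4·8·13=1680; k=3: 544+0+4·10·13=1064 → min 1064 | L₂..L₅: k=2: 0+2392+7·8·13=3120; k=3: 560+1690+7·10·13=3160; k=4: 1470+0+7·13·13=2653 → min 2653.
Length 5: L₁..L₅: k=1: 0+2653+4·7·13=3017; k=2: 224+2392+4·8·13=3032; k=3: 544+1690+4·10·13=2754; k=4: 1064+0+4·13·13=1740 → min 1740.
Optimal order: ((((L₁·L₂)·L₃)·L₄)·L₅) with cost 1740.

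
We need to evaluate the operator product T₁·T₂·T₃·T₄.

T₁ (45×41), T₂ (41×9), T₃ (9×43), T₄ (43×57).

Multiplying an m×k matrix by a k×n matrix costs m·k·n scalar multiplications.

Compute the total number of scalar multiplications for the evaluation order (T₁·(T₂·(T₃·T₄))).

(T₃·T₄): 9×43 by 43×57 → 9×57, cost 9·43·57 = 22059
(T₂·(T₃·T₄)): 41×9 by 9×57 → 41×57, cost 41·9·57 = 21033; cumulative 43092
(T₁·(T₂·(T₃·T₄))): 45×41 by 41×57 → 45×57, cost 45·41·57 = 105165; cumulative 148257
Total: 148257 scalar multiplications.

148257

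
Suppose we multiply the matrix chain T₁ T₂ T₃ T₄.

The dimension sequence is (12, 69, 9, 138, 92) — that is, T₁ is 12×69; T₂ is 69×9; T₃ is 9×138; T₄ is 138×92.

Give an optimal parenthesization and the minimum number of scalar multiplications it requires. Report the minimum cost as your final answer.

131652

Adjacent pairs: T₁T₂ = 12·69·9 = 7452; T₂T₃ = 69·9·138 = 85698; T₃T₄ = 9·138·92 = 114264.
Length 3: T₁..T₃: k=1: 0+85698+12·69·138=199962; k=2: 7452+0+12·9·138=22356 → min 22356 | T₂..T₄: k=2: 0+114264+69·9·92=171396; k=3: 85698+0+69·138·92=961722 → min 171396.
Length 4: T₁..T₄: k=1: 0+171396+12·69·92=247572; k=2: 7452+114264+12·9·92=131652; k=3: 22356+0+12·138·92=174708 → min 131652.
Optimal parenthesization: ((T₁ T₂) (T₃ T₄)) with cost 131652.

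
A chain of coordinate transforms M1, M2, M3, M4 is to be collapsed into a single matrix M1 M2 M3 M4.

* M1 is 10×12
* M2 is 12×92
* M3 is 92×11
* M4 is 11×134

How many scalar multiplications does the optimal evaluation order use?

Adjacent pairs: M1M2 = 10·12·92 = 11040; M2M3 = 12·92·11 = 12144; M3M4 = 92·11·134 = 135608.
Length 3: M1..M3: k=1: 0+12144+10·12·11=13464; k=2: 11040+0+10·92·11=21160 → min 13464 | M2..M4: k=2: 0+135608+12·92·134=283544; k=3: 12144+0+12·11·134=29832 → min 29832.
Length 4: M1..M4: k=1: 0+29832+10·12·134=45912; k=2: 11040+135608+10·92·134=269928; k=3: 13464+0+10·11·134=28204 → min 28204.
Optimal order: ((M1 (M2 M3)) M4) with cost 28204.

28204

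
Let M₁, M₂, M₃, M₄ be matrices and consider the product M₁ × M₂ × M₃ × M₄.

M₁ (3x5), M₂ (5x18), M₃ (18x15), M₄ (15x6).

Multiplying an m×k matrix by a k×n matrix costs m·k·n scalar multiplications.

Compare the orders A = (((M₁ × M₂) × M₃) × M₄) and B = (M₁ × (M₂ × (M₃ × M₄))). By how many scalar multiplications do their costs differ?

Order A = (((M₁ × M₂) × M₃) × M₄): (M₁ × M₂): 3×5 by 5×18 → 3×18, cost 3·5·18 = 270; ((M₁ × M₂) × M₃): 3×18 by 18×15 → 3×15, cost 3·18·15 = 810; cumulative 1080; (((M₁ × M₂) × M₃) × M₄): 3×15 by 15×6 → 3×6, cost 3·15·6 = 270; cumulative 1350. Total 1350.
Order B = (M₁ × (M₂ × (M₃ × M₄))): (M₃ × M₄): 18×15 by 15×6 → 18×6, cost 18·15·6 = 1620; (M₂ × (M₃ × M₄)): 5×18 by 18×6 → 5×6, cost 5·18·6 = 540; cumulative 2160; (M₁ × (M₂ × (M₃ × M₄))): 3×5 by 5×6 → 3×6, cost 3·5·6 = 90; cumulative 2250. Total 2250.
Difference: |1350 − 2250| = 900.

900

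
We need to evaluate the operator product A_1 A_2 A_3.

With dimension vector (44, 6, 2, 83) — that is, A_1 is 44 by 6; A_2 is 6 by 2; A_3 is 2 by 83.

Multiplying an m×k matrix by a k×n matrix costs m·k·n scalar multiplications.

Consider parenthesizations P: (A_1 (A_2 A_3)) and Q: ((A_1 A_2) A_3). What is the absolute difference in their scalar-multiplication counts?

15076

Order P = (A_1 (A_2 A_3)): (A_2 A_3): 6×2 by 2×83 → 6×83, cost 6·2·83 = 996; (A_1 (A_2 A_3)): 44×6 by 6×83 → 44×83, cost 44·6·83 = 21912; cumulative 22908. Total 22908.
Order Q = ((A_1 A_2) A_3): (A_1 A_2): 44×6 by 6×2 → 44×2, cost 44·6·2 = 528; ((A_1 A_2) A_3): 44×2 by 2×83 → 44×83, cost 44·2·83 = 7304; cumulative 7832. Total 7832.
Difference: |22908 − 7832| = 15076.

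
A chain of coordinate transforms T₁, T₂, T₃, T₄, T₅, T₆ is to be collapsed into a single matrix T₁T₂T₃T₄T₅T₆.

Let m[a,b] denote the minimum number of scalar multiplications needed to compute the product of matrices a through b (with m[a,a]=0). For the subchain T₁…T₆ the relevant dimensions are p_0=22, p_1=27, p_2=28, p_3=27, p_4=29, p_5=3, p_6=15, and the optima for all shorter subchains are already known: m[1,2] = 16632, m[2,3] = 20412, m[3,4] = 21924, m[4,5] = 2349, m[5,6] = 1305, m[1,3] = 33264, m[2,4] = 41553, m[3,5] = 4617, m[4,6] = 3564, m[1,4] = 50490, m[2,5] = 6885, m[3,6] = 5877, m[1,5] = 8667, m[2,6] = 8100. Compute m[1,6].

m[1,6] = min over k∈[1,5] of m[1,k]+m[k+1,6]+p_{0}·p_k·p_{6}.
k=1: 0 + 8100 + 22·27·15 = 17010; k=2: 16632 + 5877 + 22·28·15 = 31749; k=3: 33264 + 3564 + 22·27·15 = 45738; k=4: 50490 + 1305 + 22·29·15 = 61365; k=5: 8667 + 0 + 22·3·15 = 9657.
Minimum: 9657 at k=5.

9657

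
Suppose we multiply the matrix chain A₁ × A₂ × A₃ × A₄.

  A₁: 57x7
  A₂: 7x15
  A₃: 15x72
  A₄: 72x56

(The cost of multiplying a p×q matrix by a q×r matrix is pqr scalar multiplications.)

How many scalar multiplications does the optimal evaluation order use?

58128

Adjacent pairs: A₁A₂ = 57·7·15 = 5985; A₂A₃ = 7·15·72 = 7560; A₃A₄ = 15·72·56 = 60480.
Length 3: A₁..A₃: k=1: 0+7560+57·7·72=36288; k=2: 5985+0+57·15·72=67545 → min 36288 | A₂..A₄: k=2: 0+60480+7·15·56=66360; k=3: 7560+0+7·72·56=35784 → min 35784.
Length 4: A₁..A₄: k=1: 0+35784+57·7·56=58128; k=2: 5985+60480+57·15·56=114345; k=3: 36288+0+57·72·56=266112 → min 58128.
Optimal order: (A₁ × ((A₂ × A₃) × A₄)) with cost 58128.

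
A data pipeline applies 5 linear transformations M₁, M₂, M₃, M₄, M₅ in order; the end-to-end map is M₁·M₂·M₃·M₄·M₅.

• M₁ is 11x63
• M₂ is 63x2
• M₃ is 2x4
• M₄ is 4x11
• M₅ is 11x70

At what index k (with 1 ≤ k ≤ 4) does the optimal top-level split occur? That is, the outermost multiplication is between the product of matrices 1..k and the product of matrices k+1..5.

Adjacent pairs: M₁M₂ = 11·63·2 = 1386; M₂M₃ = 63·2·4 = 504; M₃M₄ = 2·4·11 = 88; M₄M₅ = 4·11·70 = 3080.
Length 3: M₁..M₃: k=1: 0+504+11·63·4=3276; k=2: 1386+0+11·2·4=1474 → min 1474 | M₂..M₄: k=2: 0+88+63·2·11=1474; k=3: 504+0+63·4·11=3276 → min 1474 | M₃..M₅: k=3: 0+3080+2·4·70=3640; k=4: 88+0+2·11·70=1628 → min 1628.
Length 4: M₁..M₄: k=1: 0+1474+11·63·11=9097; k=2: 1386+88+11·2·11=1716; k=3: 1474+0+11·4·11=1958 → min 1716 | M₂..M₅: k=2: 0+1628+63·2·70=10448; k=3: 504+3080+63·4·70=21224; k=4: 1474+0+63·11·70=49984 → min 10448.
Top-level splits: k=1: (M₁..M₁)·(M₂..M₅) → 0+10448+11·63·70 = 58958; k=2: (M₁..M₂)·(M₃..M₅) → 1386+1628+11·2·70 = 4554; k=3: (M₁..M₃)·(M₄..M₅) → 1474+3080+11·4·70 = 7634; k=4: (M₁..M₄)·(M₅..M₅) → 1716+0+11·11·70 = 10186.
Best split is after M₂, i.e. k = 2.

2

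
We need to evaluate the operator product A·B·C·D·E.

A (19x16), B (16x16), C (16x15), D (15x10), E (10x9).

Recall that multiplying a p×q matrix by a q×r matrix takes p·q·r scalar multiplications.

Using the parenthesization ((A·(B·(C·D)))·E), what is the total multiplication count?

(C·D): 16×15 by 15×10 → 16×10, cost 16·15·10 = 2400
(B·(C·D)): 16×16 by 16×10 → 16×10, cost 16·16·10 = 2560; cumulative 4960
(A·(B·(C·D))): 19×16 by 16×10 → 19×10, cost 19·16·10 = 3040; cumulative 8000
((A·(B·(C·D)))·E): 19×10 by 10×9 → 19×9, cost 19·10·9 = 1710; cumulative 9710
Total: 9710 scalar multiplications.

9710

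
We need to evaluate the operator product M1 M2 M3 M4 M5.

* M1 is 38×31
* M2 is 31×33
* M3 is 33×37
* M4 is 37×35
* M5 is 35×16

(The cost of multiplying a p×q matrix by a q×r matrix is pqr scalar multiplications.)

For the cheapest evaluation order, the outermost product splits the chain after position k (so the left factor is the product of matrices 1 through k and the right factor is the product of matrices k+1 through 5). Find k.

1

Adjacent pairs: M1M2 = 38·31·33 = 38874; M2M3 = 31·33·37 = 37851; M3M4 = 33·37·35 = 42735; M4M5 = 37·35·16 = 20720.
Length 3: M1..M3: k=1: 0+37851+38·31·37=81437; k=2: 38874+0+38·33·37=85272 → min 81437 | M2..M4: k=2: 0+42735+31·33·35=78540; k=3: 37851+0+31·37·35=77996 → min 77996 | M3..M5: k=3: 0+20720+33·37·16=40256; k=4: 42735+0+33·35·16=61215 → min 40256.
Length 4: M1..M4: k=1: 0+77996+38·31·35=119226; k=2: 38874+42735+38·33·35=125499; k=3: 81437+0+38·37·35=130647 → min 119226 | M2..M5: k=2: 0+40256+31·33·16=56624; k=3: 37851+20720+31·37·16=76923; k=4: 77996+0+31·35·16=95356 → min 56624.
Top-level splits: k=1: (M1..M1)·(M2..M5) → 0+56624+38·31·16 = 75472; k=2: (M1..M2)·(M3..M5) → 38874+40256+38·33·16 = 99194; k=3: (M1..M3)·(M4..M5) → 81437+20720+38·37·16 = 124653; k=4: (M1..M4)·(M5..M5) → 119226+0+38·35·16 = 140506.
Best split is after M1, i.e. k = 1.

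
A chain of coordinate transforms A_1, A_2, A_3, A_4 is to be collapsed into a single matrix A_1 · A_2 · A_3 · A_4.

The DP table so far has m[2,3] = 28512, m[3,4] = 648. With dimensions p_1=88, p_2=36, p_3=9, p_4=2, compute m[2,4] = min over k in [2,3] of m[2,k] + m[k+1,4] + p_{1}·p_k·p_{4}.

6984

m[2,4] = min over k∈[2,3] of m[2,k]+m[k+1,4]+p_{1}·p_k·p_{4}.
k=2: 0 + 648 + 88·36·2 = 6984; k=3: 28512 + 0 + 88·9·2 = 30096.
Minimum: 6984 at k=2.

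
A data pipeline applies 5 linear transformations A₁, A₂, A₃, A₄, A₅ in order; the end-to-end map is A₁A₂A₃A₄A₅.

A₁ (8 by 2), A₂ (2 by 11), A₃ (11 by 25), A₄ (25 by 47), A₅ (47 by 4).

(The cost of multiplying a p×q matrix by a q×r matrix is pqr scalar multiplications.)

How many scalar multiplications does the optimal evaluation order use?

Adjacent pairs: A₁A₂ = 8·2·11 = 176; A₂A₃ = 2·11·25 = 550; A₃A₄ = 11·25·47 = 12925; A₄A₅ = 25·47·4 = 4700.
Length 3: A₁..A₃: k=1: 0+550+8·2·25=950; k=2: 176+0+8·11·25=2376 → min 950 | A₂..A₄: k=2: 0+12925+2·11·47=13959; k=3: 550+0+2·25·47=2900 → min 2900 | A₃..A₅: k=3: 0+4700+11·25·4=5800; k=4: 12925+0+11·47·4=14993 → min 5800.
Length 4: A₁..A₄: k=1: 0+2900+8·2·47=3652; k=2: 176+12925+8·11·47=17237; k=3: 950+0+8·25·47=10350 → min 3652 | A₂..A₅: k=2: 0+5800+2·11·4=5888; k=3: 550+4700+2·25·4=5450; k=4: 2900+0+2·47·4=3276 → min 3276.
Length 5: A₁..A₅: k=1: 0+3276+8·2·4=3340; k=2: 176+5800+8·11·4=6328; k=3: 950+4700+8·25·4=6450; k=4: 3652+0+8·47·4=5156 → min 3340.
Optimal order: (A₁(((A₂A₃)A₄)A₅)) with cost 3340.

3340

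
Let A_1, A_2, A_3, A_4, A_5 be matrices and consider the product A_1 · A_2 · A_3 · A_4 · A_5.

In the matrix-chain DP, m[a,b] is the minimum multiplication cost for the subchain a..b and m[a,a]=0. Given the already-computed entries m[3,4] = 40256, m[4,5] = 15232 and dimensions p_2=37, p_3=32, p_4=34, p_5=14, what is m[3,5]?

m[3,5] = min over k∈[3,4] of m[3,k]+m[k+1,5]+p_{2}·p_k·p_{5}.
k=3: 0 + 15232 + 37·32·14 = 31808; k=4: 40256 + 0 + 37·34·14 = 57868.
Minimum: 31808 at k=3.

31808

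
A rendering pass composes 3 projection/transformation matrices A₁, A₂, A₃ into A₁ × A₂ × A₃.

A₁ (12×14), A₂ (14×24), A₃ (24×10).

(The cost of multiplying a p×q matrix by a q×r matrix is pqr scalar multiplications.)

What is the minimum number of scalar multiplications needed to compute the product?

Order (A₁ × (A₂ × A₃)): (A₂ × A₃): 14×24 by 24×10 → 14×10, cost 14·24·10 = 3360; (A₁ × (A₂ × A₃)): 12×14 by 14×10 → 12×10, cost 12·14·10 = 1680; cumulative 5040. Total 5040.
Order ((A₁ × A₂) × A₃): (A₁ × A₂): 12×14 by 14×24 → 12×24, cost 12·14·24 = 4032; ((A₁ × A₂) × A₃): 12×24 by 24×10 → 12×10, cost 12·24·10 = 2880; cumulative 6912. Total 6912.
Minimum: 5040.

5040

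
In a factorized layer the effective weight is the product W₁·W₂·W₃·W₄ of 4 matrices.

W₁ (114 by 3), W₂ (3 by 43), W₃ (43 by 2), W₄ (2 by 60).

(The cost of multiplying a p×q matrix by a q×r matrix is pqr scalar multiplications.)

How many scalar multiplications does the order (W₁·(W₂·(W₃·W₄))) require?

(W₃·W₄): 43×2 by 2×60 → 43×60, cost 43·2·60 = 5160
(W₂·(W₃·W₄)): 3×43 by 43×60 → 3×60, cost 3·43·60 = 7740; cumulative 12900
(W₁·(W₂·(W₃·W₄))): 114×3 by 3×60 → 114×60, cost 114·3·60 = 20520; cumulative 33420
Total: 33420 scalar multiplications.

33420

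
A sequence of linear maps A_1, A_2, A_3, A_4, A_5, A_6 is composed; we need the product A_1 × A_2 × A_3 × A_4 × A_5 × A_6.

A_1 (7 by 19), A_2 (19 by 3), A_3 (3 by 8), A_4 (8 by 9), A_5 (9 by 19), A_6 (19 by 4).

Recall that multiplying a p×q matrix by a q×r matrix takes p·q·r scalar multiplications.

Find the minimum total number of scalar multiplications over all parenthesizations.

1440

Adjacent pairs: A_1A_2 = 7·19·3 = 399; A_2A_3 = 19·3·8 = 456; A_3A_4 = 3·8·9 = 216; A_4A_5 = 8·9·19 = 1368; A_5A_6 = 9·19·4 = 684.
Length 3: A_1..A_3: k=1: 0+456+7·19·8=1520; k=2: 399+0+7·3·8=567 → min 567 | A_2..A_4: k=2: 0+216+19·3·9=729; k=3: 456+0+19·8·9=1824 → min 729 | A_3..A_5: k=3: 0+1368+3·8·19=1824; k=4: 216+0+3·9·19=729 → min 729 | A_4..A_6: k=4: 0+684+8·9·4=972; k=5: 1368+0+8·19·4=1976 → min 972.
Length 4: A_1..A_4: k=1: 0+729+7·19·9=1926; k=2: 399+216+7·3·9=804; k=3: 567+0+7·8·9=1071 → min 804 | A_2..A_5: k=2: 0+729+19·3·19=1812; k=3: 456+1368+19·8·19=4712; k=4: 729+0+19·9·19=3978 → min 1812 | A_3..A_6: k=3: 0+972+3·8·4=1068; k=4: 216+684+3·9·4=1008; k=5: 729+0+3·19·4=957 → min 957.
Length 5: A_1..A_5: k=1: 0+1812+7·19·19=4339; k=2: 399+729+7·3·19=1527; k=3: 567+1368+7·8·19=2999; k=4: 804+0+7·9·19=2001 → min 1527 | A_2..A_6: k=2: 0+957+19·3·4=1185; k=3: 456+972+19·8·4=2036; k=4: 729+684+19·9·4=2097; k=5: 1812+0+19·19·4=3256 → min 1185.
Length 6: A_1..A_6: k=1: 0+1185+7·19·4=1717; k=2: 399+957+7·3·4=1440; k=3: 567+972+7·8·4=1763; k=4: 804+684+7·9·4=1740; k=5: 1527+0+7·19·4=2059 → min 1440.
Optimal order: ((A_1 × A_2) × (((A_3 × A_4) × A_5) × A_6)) with cost 1440.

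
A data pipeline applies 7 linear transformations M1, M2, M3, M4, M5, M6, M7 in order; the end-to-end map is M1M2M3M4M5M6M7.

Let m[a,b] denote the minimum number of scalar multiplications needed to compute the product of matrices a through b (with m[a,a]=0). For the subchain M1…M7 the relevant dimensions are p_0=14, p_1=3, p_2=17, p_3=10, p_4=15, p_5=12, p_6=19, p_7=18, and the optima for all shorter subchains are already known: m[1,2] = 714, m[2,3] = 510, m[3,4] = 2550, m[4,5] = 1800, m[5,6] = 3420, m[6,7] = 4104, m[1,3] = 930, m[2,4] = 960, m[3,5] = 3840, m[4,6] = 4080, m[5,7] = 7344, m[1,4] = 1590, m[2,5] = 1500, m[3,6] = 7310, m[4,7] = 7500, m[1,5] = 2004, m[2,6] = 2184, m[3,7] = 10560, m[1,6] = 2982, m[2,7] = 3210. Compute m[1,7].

m[1,7] = min over k∈[1,6] of m[1,k]+m[k+1,7]+p_{0}·p_k·p_{7}.
k=1: 0 + 3210 + 14·3·18 = 3966; k=2: 714 + 10560 + 14·17·18 = 15558; k=3: 930 + 7500 + 14·10·18 = 10950; k=4: 1590 + 7344 + 14·15·18 = 12714; k=5: 2004 + 4104 + 14·12·18 = 9132; k=6: 2982 + 0 + 14·19·18 = 7770.
Minimum: 3966 at k=1.

3966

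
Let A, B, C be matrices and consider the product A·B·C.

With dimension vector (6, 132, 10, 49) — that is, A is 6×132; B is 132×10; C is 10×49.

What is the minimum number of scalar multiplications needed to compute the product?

Order (A·(B·C)): (B·C): 132×10 by 10×49 → 132×49, cost 132·10·49 = 64680; (A·(B·C)): 6×132 by 132×49 → 6×49, cost 6·132·49 = 38808; cumulative 103488. Total 103488.
Order ((A·B)·C): (A·B): 6×132 by 132×10 → 6×10, cost 6·132·10 = 7920; ((A·B)·C): 6×10 by 10×49 → 6×49, cost 6·10·49 = 2940; cumulative 10860. Total 10860.
Minimum: 10860.

10860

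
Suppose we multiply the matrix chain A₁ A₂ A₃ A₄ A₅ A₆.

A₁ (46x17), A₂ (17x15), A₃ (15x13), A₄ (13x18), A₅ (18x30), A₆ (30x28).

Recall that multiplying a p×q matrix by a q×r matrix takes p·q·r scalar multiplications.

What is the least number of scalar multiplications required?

48165

Adjacent pairs: A₁A₂ = 46·17·15 = 11730; A₂A₃ = 17·15·13 = 3315; A₃A₄ = 15·13·18 = 3510; A₄A₅ = 13·18·30 = 7020; A₅A₆ = 18·30·28 = 15120.
Length 3: A₁..A₃: k=1: 0+3315+46·17·13=13481; k=2: 11730+0+46·15·13=20700 → min 13481 | A₂..A₄: k=2: 0+3510+17·15·18=8100; k=3: 3315+0+17·13·18=7293 → min 7293 | A₃..A₅: k=3: 0+7020+15·13·30=12870; k=4: 3510+0+15·18·30=11610 → min 11610 | A₄..A₆: k=4: 0+15120+13·18·28=21672; k=5: 7020+0+13·30·28=17940 → min 17940.
Length 4: A₁..A₄: k=1: 0+7293+46·17·18=21369; k=2: 11730+3510+46·15·18=27660; k=3: 13481+0+46·13·18=24245 → min 21369 | A₂..A₅: k=2: 0+11610+17·15·30=19260; k=3: 3315+7020+17·13·30=16965; k=4: 7293+0+17·18·30=16473 → min 16473 | A₃..A₆: k=3: 0+17940+15·13·28=23400; k=4: 3510+15120+15·18·28=26190; k=5: 11610+0+15·30·28=24210 → min 23400.
Length 5: A₁..A₅: k=1: 0+16473+46·17·30=39933; k=2: 11730+11610+46·15·30=44040; k=3: 13481+7020+46·13·30=38441; k=4: 21369+0+46·18·30=46209 → min 38441 | A₂..A₆: k=2: 0+23400+17·15·28=30540; k=3: 3315+17940+17·13·28=27443; k=4: 7293+15120+17·18·28=30981; k=5: 16473+0+17·30·28=30753 → min 27443.
Length 6: A₁..A₆: k=1: 0+27443+46·17·28=49339; k=2: 11730+23400+46·15·28=54450; k=3: 13481+17940+46·13·28=48165; k=4: 21369+15120+46·18·28=59673; k=5: 38441+0+46·30·28=77081 → min 48165.
Optimal order: ((A₁ (A₂ A₃)) ((A₄ A₅) A₆)) with cost 48165.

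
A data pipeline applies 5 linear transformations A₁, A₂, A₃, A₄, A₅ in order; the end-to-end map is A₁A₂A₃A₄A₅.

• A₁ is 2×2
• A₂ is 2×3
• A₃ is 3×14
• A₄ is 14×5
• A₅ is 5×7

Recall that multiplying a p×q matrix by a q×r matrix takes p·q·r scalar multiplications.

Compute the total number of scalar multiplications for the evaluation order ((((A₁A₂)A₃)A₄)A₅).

(A₁A₂): 2×2 by 2×3 → 2×3, cost 2·2·3 = 12
((A₁A₂)A₃): 2×3 by 3×14 → 2×14, cost 2·3·14 = 84; cumulative 96
(((A₁A₂)A₃)A₄): 2×14 by 14×5 → 2×5, cost 2·14·5 = 140; cumulative 236
((((A₁A₂)A₃)A₄)A₅): 2×5 by 5×7 → 2×7, cost 2·5·7 = 70; cumulative 306
Total: 306 scalar multiplications.

306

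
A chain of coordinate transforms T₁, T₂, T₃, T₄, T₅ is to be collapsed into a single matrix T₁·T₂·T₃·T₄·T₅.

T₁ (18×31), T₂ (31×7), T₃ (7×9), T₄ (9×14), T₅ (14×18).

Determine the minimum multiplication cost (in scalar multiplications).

Adjacent pairs: T₁T₂ = 18·31·7 = 3906; T₂T₃ = 31·7·9 = 1953; T₃T₄ = 7·9·14 = 882; T₄T₅ = 9·14·18 = 2268.
Length 3: T₁..T₃: k=1: 0+1953+18·31·9=6975; k=2: 3906+0+18·7·9=5040 → min 5040 | T₂..T₄: k=2: 0+882+31·7·14=3920; k=3: 1953+0+31·9·14=5859 → min 3920 | T₃..T₅: k=3: 0+2268+7·9·18=3402; k=4: 882+0+7·14·18=2646 → min 2646.
Length 4: T₁..T₄: k=1: 0+3920+18·31·14=11732; k=2: 3906+882+18·7·14=6552; k=3: 5040+0+18·9·14=7308 → min 6552 | T₂..T₅: k=2: 0+2646+31·7·18=6552; k=3: 1953+2268+31·9·18=9243; k=4: 3920+0+31·14·18=11732 → min 6552.
Length 5: T₁..T₅: k=1: 0+6552+18·31·18=16596; k=2: 3906+2646+18·7·18=8820; k=3: 5040+2268+18·9·18=10224; k=4: 6552+0+18·14·18=11088 → min 8820.
Optimal order: ((T₁·T₂)·((T₃·T₄)·T₅)) with cost 8820.

8820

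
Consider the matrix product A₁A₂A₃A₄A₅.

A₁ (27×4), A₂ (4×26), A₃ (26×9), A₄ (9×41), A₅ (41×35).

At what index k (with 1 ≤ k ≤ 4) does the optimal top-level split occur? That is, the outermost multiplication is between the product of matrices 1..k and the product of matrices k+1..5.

1

Adjacent pairs: A₁A₂ = 27·4·26 = 2808; A₂A₃ = 4·26·9 = 936; A₃A₄ = 26·9·41 = 9594; A₄A₅ = 9·41·35 = 12915.
Length 3: A₁..A₃: k=1: 0+936+27·4·9=1908; k=2: 2808+0+27·26·9=9126 → min 1908 | A₂..A₄: k=2: 0+9594+4·26·41=13858; k=3: 936+0+4·9·41=2412 → min 2412 | A₃..A₅: k=3: 0+12915+26·9·35=21105; k=4: 9594+0+26·41·35=46904 → min 21105.
Length 4: A₁..A₄: k=1: 0+2412+27·4·41=6840; k=2: 2808+9594+27·26·41=41184; k=3: 1908+0+27·9·41=11871 → min 6840 | A₂..A₅: k=2: 0+21105+4·26·35=24745; k=3: 936+12915+4·9·35=15111; k=4: 2412+0+4·41·35=8152 → min 8152.
Top-level splits: k=1: (A₁..A₁)·(A₂..A₅) → 0+8152+27·4·35 = 11932; k=2: (A₁..A₂)·(A₃..A₅) → 2808+21105+27·26·35 = 48483; k=3: (A₁..A₃)·(A₄..A₅) → 1908+12915+27·9·35 = 23328; k=4: (A₁..A₄)·(A₅..A₅) → 6840+0+27·41·35 = 45585.
Best split is after A₁, i.e. k = 1.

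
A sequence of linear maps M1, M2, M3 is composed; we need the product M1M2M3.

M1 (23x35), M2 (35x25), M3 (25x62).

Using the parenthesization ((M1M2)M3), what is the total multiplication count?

(M1M2): 23×35 by 35×25 → 23×25, cost 23·35·25 = 20125
((M1M2)M3): 23×25 by 25×62 → 23×62, cost 23·25·62 = 35650; cumulative 55775
Total: 55775 scalar multiplications.

55775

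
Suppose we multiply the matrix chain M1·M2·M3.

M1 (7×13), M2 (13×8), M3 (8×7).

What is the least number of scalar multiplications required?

1120

Order (M1·(M2·M3)): (M2·M3): 13×8 by 8×7 → 13×7, cost 13·8·7 = 728; (M1·(M2·M3)): 7×13 by 13×7 → 7×7, cost 7·13·7 = 637; cumulative 1365. Total 1365.
Order ((M1·M2)·M3): (M1·M2): 7×13 by 13×8 → 7×8, cost 7·13·8 = 728; ((M1·M2)·M3): 7×8 by 8×7 → 7×7, cost 7·8·7 = 392; cumulative 1120. Total 1120.
Minimum: 1120.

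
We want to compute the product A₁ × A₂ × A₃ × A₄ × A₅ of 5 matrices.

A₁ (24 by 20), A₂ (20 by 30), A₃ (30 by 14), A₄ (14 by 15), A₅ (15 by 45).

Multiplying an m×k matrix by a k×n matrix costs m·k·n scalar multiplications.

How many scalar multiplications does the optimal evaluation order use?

Adjacent pairs: A₁A₂ = 24·20·30 = 14400; A₂A₃ = 20·30·14 = 8400; A₃A₄ = 30·14·15 = 6300; A₄A₅ = 14·15·45 = 9450.
Length 3: A₁..A₃: k=1: 0+8400+24·20·14=15120; k=2: 14400+0+24·30·14=24480 → min 15120 | A₂..A₄: k=2: 0+6300+20·30·15=15300; k=3: 8400+0+20·14·15=12600 → min 12600 | A₃..A₅: k=3: 0+9450+30·14·45=28350; k=4: 6300+0+30·15·45=26550 → min 26550.
Length 4: A₁..A₄: k=1: 0+12600+24·20·15=19800; k=2: 14400+6300+24·30·15=31500; k=3: 15120+0+24·14·15=20160 → min 19800 | A₂..A₅: k=2: 0+26550+20·30·45=53550; k=3: 8400+9450+20·14·45=30450; k=4: 12600+0+20·15·45=26100 → min 26100.
Length 5: A₁..A₅: k=1: 0+26100+24·20·45=47700; k=2: 14400+26550+24·30·45=73350; k=3: 15120+9450+24·14·45=39690; k=4: 19800+0+24·15·45=36000 → min 36000.
Optimal order: ((A₁ × ((A₂ × A₃) × A₄)) × A₅) with cost 36000.

36000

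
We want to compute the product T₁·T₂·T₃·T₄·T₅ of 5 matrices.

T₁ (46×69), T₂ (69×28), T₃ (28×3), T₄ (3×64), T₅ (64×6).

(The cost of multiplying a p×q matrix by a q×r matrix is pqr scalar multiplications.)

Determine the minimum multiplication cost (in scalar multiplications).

Adjacent pairs: T₁T₂ = 46·69·28 = 88872; T₂T₃ = 69·28·3 = 5796; T₃T₄ = 28·3·64 = 5376; T₄T₅ = 3·64·6 = 1152.
Length 3: T₁..T₃: k=1: 0+5796+46·69·3=15318; k=2: 88872+0+46·28·3=92736 → min 15318 | T₂..T₄: k=2: 0+5376+69·28·64=129024; k=3: 5796+0+69·3·64=19044 → min 19044 | T₃..T₅: k=3: 0+1152+28·3·6=1656; k=4: 5376+0+28·64·6=16128 → min 1656.
Length 4: T₁..T₄: k=1: 0+19044+46·69·64=222180; k=2: 88872+5376+46·28·64=176680; k=3: 15318+0+46·3·64=24150 → min 24150 | T₂..T₅: k=2: 0+1656+69·28·6=13248; k=3: 5796+1152+69·3·6=8190; k=4: 19044+0+69·64·6=45540 → min 8190.
Length 5: T₁..T₅: k=1: 0+8190+46·69·6=27234; k=2: 88872+1656+46·28·6=98256; k=3: 15318+1152+46·3·6=17298; k=4: 24150+0+46·64·6=41814 → min 17298.
Optimal order: ((T₁·(T₂·T₃))·(T₄·T₅)) with cost 17298.

17298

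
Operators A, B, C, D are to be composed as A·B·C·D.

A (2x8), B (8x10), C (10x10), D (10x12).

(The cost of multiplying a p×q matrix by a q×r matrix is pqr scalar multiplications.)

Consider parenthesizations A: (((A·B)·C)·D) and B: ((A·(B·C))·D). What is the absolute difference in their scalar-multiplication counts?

600

Order A = (((A·B)·C)·D): (A·B): 2×8 by 8×10 → 2×10, cost 2·8·10 = 160; ((A·B)·C): 2×10 by 10×10 → 2×10, cost 2·10·10 = 200; cumulative 360; (((A·B)·C)·D): 2×10 by 10×12 → 2×12, cost 2·10·12 = 240; cumulative 600. Total 600.
Order B = ((A·(B·C))·D): (B·C): 8×10 by 10×10 → 8×10, cost 8·10·10 = 800; (A·(B·C)): 2×8 by 8×10 → 2×10, cost 2·8·10 = 160; cumulative 960; ((A·(B·C))·D): 2×10 by 10×12 → 2×12, cost 2·10·12 = 240; cumulative 1200. Total 1200.
Difference: |600 − 1200| = 600.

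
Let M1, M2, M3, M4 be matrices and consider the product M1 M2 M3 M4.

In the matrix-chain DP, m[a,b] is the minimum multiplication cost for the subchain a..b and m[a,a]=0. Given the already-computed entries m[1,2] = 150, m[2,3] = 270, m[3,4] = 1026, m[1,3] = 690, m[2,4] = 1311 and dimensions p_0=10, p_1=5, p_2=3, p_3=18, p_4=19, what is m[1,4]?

m[1,4] = min over k∈[1,3] of m[1,k]+m[k+1,4]+p_{0}·p_k·p_{4}.
k=1: 0 + 1311 + 10·5·19 = 2261; k=2: 150 + 1026 + 10·3·19 = 1746; k=3: 690 + 0 + 10·18·19 = 4110.
Minimum: 1746 at k=2.

1746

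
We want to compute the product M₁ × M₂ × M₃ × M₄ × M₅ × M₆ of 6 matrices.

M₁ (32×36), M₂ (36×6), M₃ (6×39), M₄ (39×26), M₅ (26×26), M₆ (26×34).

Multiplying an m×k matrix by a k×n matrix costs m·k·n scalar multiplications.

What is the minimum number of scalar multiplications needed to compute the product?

28884

Adjacent pairs: M₁M₂ = 32·36·6 = 6912; M₂M₃ = 36·6·39 = 8424; M₃M₄ = 6·39·26 = 6084; M₄M₅ = 39·26·26 = 26364; M₅M₆ = 26·26·34 = 22984.
Length 3: M₁..M₃: k=1: 0+8424+32·36·39=53352; k=2: 6912+0+32·6·39=14400 → min 14400 | M₂..M₄: k=2: 0+6084+36·6·26=11700; k=3: 8424+0+36·39·26=44928 → min 11700 | M₃..M₅: k=3: 0+26364+6·39·26=32448; k=4: 6084+0+6·26·26=10140 → min 10140 | M₄..M₆: k=4: 0+22984+39·26·34=57460; k=5: 26364+0+39·26·34=60840 → min 57460.
Length 4: M₁..M₄: k=1: 0+11700+32·36·26=41652; k=2: 6912+6084+32·6·26=17988; k=3: 14400+0+32·39·26=46848 → min 17988 | M₂..M₅: k=2: 0+10140+36·6·26=15756; k=3: 8424+26364+36·39·26=71292; k=4: 11700+0+36·26·26=36036 → min 15756 | M₃..M₆: k=3: 0+57460+6·39·34=65416; k=4: 6084+22984+6·26·34=34372; k=5: 10140+0+6·26·34=15444 → min 15444.
Length 5: M₁..M₅: k=1: 0+15756+32·36·26=45708; k=2: 6912+10140+32·6·26=22044; k=3: 14400+26364+32·39·26=73212; k=4: 17988+0+32·26·26=39620 → min 22044 | M₂..M₆: k=2: 0+15444+36·6·34=22788; k=3: 8424+57460+36·39·34=113620; k=4: 11700+22984+36·26·34=66508; k=5: 15756+0+36·26·34=47580 → min 22788.
Length 6: M₁..M₆: k=1: 0+22788+32·36·34=61956; k=2: 6912+15444+32·6·34=28884; k=3: 14400+57460+32·39·34=114292; k=4: 17988+22984+32·26·34=69260; k=5: 22044+0+32·26·34=50332 → min 28884.
Optimal order: ((M₁ × M₂) × (((M₃ × M₄) × M₅) × M₆)) with cost 28884.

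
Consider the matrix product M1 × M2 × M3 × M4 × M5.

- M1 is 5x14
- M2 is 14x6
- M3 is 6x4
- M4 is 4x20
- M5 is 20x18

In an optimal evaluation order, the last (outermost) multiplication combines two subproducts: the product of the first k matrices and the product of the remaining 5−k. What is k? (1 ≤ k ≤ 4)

3

Adjacent pairs: M1M2 = 5·14·6 = 420; M2M3 = 14·6·4 = 336; M3M4 = 6·4·20 = 480; M4M5 = 4·20·18 = 1440.
Length 3: M1..M3: k=1: 0+336+5·14·4=616; k=2: 420+0+5·6·4=540 → min 540 | M2..M4: k=2: 0+480+14·6·20=2160; k=3: 336+0+14·4·20=1456 → min 1456 | M3..M5: k=3: 0+1440+6·4·18=1872; k=4: 480+0+6·20·18=2640 → min 1872.
Length 4: M1..M4: k=1: 0+1456+5·14·20=2856; k=2: 420+480+5·6·20=1500; k=3: 540+0+5·4·20=940 → min 940 | M2..M5: k=2: 0+1872+14·6·18=3384; k=3: 336+1440+14·4·18=2784; k=4: 1456+0+14·20·18=6496 → min 2784.
Top-level splits: k=1: (M1..M1)·(M2..M5) → 0+2784+5·14·18 = 4044; k=2: (M1..M2)·(M3..M5) → 420+1872+5·6·18 = 2832; k=3: (M1..M3)·(M4..M5) → 540+1440+5·4·18 = 2340; k=4: (M1..M4)·(M5..M5) → 940+0+5·20·18 = 2740.
Best split is after M3, i.e. k = 3.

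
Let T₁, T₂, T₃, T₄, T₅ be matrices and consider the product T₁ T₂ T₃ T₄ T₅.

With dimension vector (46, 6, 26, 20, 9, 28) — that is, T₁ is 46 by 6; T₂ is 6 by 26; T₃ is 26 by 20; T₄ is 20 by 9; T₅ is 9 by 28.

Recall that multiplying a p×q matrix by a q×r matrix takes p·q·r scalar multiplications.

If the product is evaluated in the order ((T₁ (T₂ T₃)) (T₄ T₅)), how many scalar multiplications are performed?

39440

(T₂ T₃): 6×26 by 26×20 → 6×20, cost 6·26·20 = 3120
(T₁ (T₂ T₃)): 46×6 by 6×20 → 46×20, cost 46·6·20 = 5520; cumulative 8640
(T₄ T₅): 20×9 by 9×28 → 20×28, cost 20·9·28 = 5040
((T₁ (T₂ T₃)) (T₄ T₅)): 46×20 by 20×28 → 46×28, cost 46·20·28 = 25760; cumulative 39440
Total: 39440 scalar multiplications.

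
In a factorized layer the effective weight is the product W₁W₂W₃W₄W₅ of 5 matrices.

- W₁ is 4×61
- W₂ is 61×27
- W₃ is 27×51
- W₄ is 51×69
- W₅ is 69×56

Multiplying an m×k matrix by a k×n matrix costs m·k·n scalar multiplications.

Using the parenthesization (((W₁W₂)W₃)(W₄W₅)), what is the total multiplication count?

(W₁W₂): 4×61 by 61×27 → 4×27, cost 4·61·27 = 6588
((W₁W₂)W₃): 4×27 by 27×51 → 4×51, cost 4·27·51 = 5508; cumulative 12096
(W₄W₅): 51×69 by 69×56 → 51×56, cost 51·69·56 = 197064
(((W₁W₂)W₃)(W₄W₅)): 4×51 by 51×56 → 4×56, cost 4·51·56 = 11424; cumulative 220584
Total: 220584 scalar multiplications.

220584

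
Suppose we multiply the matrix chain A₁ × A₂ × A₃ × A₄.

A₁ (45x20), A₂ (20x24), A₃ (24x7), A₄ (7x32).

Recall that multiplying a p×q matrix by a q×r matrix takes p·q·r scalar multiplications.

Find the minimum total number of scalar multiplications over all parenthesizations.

19740

Adjacent pairs: A₁A₂ = 45·20·24 = 21600; A₂A₃ = 20·24·7 = 3360; A₃A₄ = 24·7·32 = 5376.
Length 3: A₁..A₃: k=1: 0+3360+45·20·7=9660; k=2: 21600+0+45·24·7=29160 → min 9660 | A₂..A₄: k=2: 0+5376+20·24·32=20736; k=3: 3360+0+20·7·32=7840 → min 7840.
Length 4: A₁..A₄: k=1: 0+7840+45·20·32=36640; k=2: 21600+5376+45·24·32=61536; k=3: 9660+0+45·7·32=19740 → min 19740.
Optimal order: ((A₁ × (A₂ × A₃)) × A₄) with cost 19740.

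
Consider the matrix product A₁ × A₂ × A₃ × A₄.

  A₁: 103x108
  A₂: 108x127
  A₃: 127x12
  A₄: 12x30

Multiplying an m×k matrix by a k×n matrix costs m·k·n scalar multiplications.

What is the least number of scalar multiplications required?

335160

Adjacent pairs: A₁A₂ = 103·108·127 = 1412748; A₂A₃ = 108·127·12 = 164592; A₃A₄ = 127·12·30 = 45720.
Length 3: A₁..A₃: k=1: 0+164592+103·108·12=298080; k=2: 1412748+0+103·127·12=1569720 → min 298080 | A₂..A₄: k=2: 0+45720+108·127·30=457200; k=3: 164592+0+108·12·30=203472 → min 203472.
Length 4: A₁..A₄: k=1: 0+203472+103·108·30=537192; k=2: 1412748+45720+103·127·30=1850898; k=3: 298080+0+103·12·30=335160 → min 335160.
Optimal order: ((A₁ × (A₂ × A₃)) × A₄) with cost 335160.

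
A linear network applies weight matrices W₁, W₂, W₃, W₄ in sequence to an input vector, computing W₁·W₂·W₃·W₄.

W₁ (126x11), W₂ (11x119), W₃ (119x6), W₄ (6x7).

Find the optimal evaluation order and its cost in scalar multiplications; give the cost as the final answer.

18018

Adjacent pairs: W₁W₂ = 126·11·119 = 164934; W₂W₃ = 11·119·6 = 7854; W₃W₄ = 119·6·7 = 4998.
Length 3: W₁..W₃: k=1: 0+7854+126·11·6=16170; k=2: 164934+0+126·119·6=254898 → min 16170 | W₂..W₄: k=2: 0+4998+11·119·7=14161; k=3: 7854+0+11·6·7=8316 → min 8316.
Length 4: W₁..W₄: k=1: 0+8316+126·11·7=18018; k=2: 164934+4998+126·119·7=274890; k=3: 16170+0+126·6·7=21462 → min 18018.
Optimal parenthesization: (W₁·((W₂·W₃)·W₄)) with cost 18018.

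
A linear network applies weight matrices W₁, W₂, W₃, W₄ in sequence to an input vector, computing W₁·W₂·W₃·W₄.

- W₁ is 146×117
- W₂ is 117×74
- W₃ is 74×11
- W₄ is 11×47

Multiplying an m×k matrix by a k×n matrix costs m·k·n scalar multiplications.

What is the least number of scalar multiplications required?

Adjacent pairs: W₁W₂ = 146·117·74 = 1264068; W₂W₃ = 117·74·11 = 95238; W₃W₄ = 74·11·47 = 38258.
Length 3: W₁..W₃: k=1: 0+95238+146·117·11=283140; k=2: 1264068+0+146·74·11=1382912 → min 283140 | W₂..W₄: k=2: 0+38258+117·74·47=445184; k=3: 95238+0+117·11·47=155727 → min 155727.
Length 4: W₁..W₄: k=1: 0+155727+146·117·47=958581; k=2: 1264068+38258+146·74·47=1810114; k=3: 283140+0+146·11·47=358622 → min 358622.
Optimal order: ((W₁·(W₂·W₃))·W₄) with cost 358622.

358622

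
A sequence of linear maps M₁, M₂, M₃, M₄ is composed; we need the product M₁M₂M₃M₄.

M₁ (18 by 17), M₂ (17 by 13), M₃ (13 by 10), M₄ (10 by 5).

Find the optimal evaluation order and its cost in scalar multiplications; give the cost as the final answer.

Adjacent pairs: M₁M₂ = 18·17·13 = 3978; M₂M₃ = 17·13·10 = 2210; M₃M₄ = 13·10·5 = 650.
Length 3: M₁..M₃: k=1: 0+2210+18·17·10=5270; k=2: 3978+0+18·13·10=6318 → min 5270 | M₂..M₄: k=2: 0+650+17·13·5=1755; k=3: 2210+0+17·10·5=3060 → min 1755.
Length 4: M₁..M₄: k=1: 0+1755+18·17·5=3285; k=2: 3978+650+18·13·5=5798; k=3: 5270+0+18·10·5=6170 → min 3285.
Optimal parenthesization: (M₁(M₂(M₃M₄))) with cost 3285.

3285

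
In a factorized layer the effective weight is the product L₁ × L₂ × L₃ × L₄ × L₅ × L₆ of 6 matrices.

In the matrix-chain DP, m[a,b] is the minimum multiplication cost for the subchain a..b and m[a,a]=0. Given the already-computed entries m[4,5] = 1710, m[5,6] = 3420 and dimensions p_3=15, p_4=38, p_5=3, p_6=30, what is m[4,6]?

m[4,6] = min over k∈[4,5] of m[4,k]+m[k+1,6]+p_{3}·p_k·p_{6}.
k=4: 0 + 3420 + 15·38·30 = 20520; k=5: 1710 + 0 + 15·3·30 = 3060.
Minimum: 3060 at k=5.

3060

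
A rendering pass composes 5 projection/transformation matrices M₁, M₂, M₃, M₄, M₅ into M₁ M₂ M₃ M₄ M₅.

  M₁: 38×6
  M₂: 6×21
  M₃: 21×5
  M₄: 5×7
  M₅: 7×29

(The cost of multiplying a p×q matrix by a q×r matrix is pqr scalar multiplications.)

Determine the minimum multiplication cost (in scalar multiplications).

Adjacent pairs: M₁M₂ = 38·6·21 = 4788; M₂M₃ = 6·21·5 = 630; M₃M₄ = 21·5·7 = 735; M₄M₅ = 5·7·29 = 1015.
Length 3: M₁..M₃: k=1: 0+630+38·6·5=1770; k=2: 4788+0+38·21·5=8778 → min 1770 | M₂..M₄: k=2: 0+735+6·21·7=1617; k=3: 630+0+6·5·7=840 → min 840 | M₃..M₅: k=3: 0+1015+21·5·29=4060; k=4: 735+0+21·7·29=4998 → min 4060.
Length 4: M₁..M₄: k=1: 0+840+38·6·7=2436; k=2: 4788+735+38·21·7=11109; k=3: 1770+0+38·5·7=3100 → min 2436 | M₂..M₅: k=2: 0+4060+6·21·29=7714; k=3: 630+1015+6·5·29=2515; k=4: 840+0+6·7·29=2058 → min 2058.
Length 5: M₁..M₅: k=1: 0+2058+38·6·29=8670; k=2: 4788+4060+38·21·29=31990; k=3: 1770+1015+38·5·29=8295; k=4: 2436+0+38·7·29=10150 → min 8295.
Optimal order: ((M₁ (M₂ M₃)) (M₄ M₅)) with cost 8295.

8295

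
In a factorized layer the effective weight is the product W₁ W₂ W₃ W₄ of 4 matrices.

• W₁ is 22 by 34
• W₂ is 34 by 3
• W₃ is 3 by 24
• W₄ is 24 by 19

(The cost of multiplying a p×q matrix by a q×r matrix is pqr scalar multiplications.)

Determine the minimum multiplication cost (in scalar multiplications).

4866

Adjacent pairs: W₁W₂ = 22·34·3 = 2244; W₂W₃ = 34·3·24 = 2448; W₃W₄ = 3·24·19 = 1368.
Length 3: W₁..W₃: k=1: 0+2448+22·34·24=20400; k=2: 2244+0+22·3·24=3828 → min 3828 | W₂..W₄: k=2: 0+1368+34·3·19=3306; k=3: 2448+0+34·24·19=17952 → min 3306.
Length 4: W₁..W₄: k=1: 0+3306+22·34·19=17518; k=2: 2244+1368+22·3·19=4866; k=3: 3828+0+22·24·19=13860 → min 4866.
Optimal order: ((W₁ W₂) (W₃ W₄)) with cost 4866.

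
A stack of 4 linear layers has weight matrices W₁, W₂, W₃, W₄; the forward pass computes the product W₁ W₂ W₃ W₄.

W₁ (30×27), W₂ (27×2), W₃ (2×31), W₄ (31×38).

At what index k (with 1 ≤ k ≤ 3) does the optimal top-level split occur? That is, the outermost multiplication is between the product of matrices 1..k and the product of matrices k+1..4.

Adjacent pairs: W₁W₂ = 30·27·2 = 1620; W₂W₃ = 27·2·31 = 1674; W₃W₄ = 2·31·38 = 2356.
Length 3: W₁..W₃: k=1: 0+1674+30·27·31=26784; k=2: 1620+0+30·2·31=3480 → min 3480 | W₂..W₄: k=2: 0+2356+27·2·38=4408; k=3: 1674+0+27·31·38=33480 → min 4408.
Top-level splits: k=1: (W₁..W₁)·(W₂..W₄) → 0+4408+30·27·38 = 35188; k=2: (W₁..W₂)·(W₃..W₄) → 1620+2356+30·2·38 = 6256; k=3: (W₁..W₃)·(W₄..W₄) → 3480+0+30·31·38 = 38820.
Best split is after W₂, i.e. k = 2.

2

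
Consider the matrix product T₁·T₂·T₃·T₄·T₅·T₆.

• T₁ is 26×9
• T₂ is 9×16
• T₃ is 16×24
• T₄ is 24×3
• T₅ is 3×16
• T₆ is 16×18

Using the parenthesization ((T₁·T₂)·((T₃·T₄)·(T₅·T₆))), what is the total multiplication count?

14112

(T₁·T₂): 26×9 by 9×16 → 26×16, cost 26·9·16 = 3744
(T₃·T₄): 16×24 by 24×3 → 16×3, cost 16·24·3 = 1152
(T₅·T₆): 3×16 by 16×18 → 3×18, cost 3·16·18 = 864
((T₃·T₄)·(T₅·T₆)): 16×3 by 3×18 → 16×18, cost 16·3·18 = 864; cumulative 2880
((T₁·T₂)·((T₃·T₄)·(T₅·T₆))): 26×16 by 16×18 → 26×18, cost 26·16·18 = 7488; cumulative 14112
Total: 14112 scalar multiplications.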